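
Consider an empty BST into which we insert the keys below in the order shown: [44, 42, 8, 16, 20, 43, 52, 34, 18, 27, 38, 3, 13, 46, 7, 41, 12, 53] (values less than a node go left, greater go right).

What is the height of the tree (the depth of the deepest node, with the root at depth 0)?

7

Resulting structure (node: left, right):
  44: L=42, R=52
  42: L=8, R=43
  8: L=3, R=16
  16: L=13, R=20
  20: L=18, R=34
  43: L=–, R=–
  52: L=46, R=53
  34: L=27, R=38
  18: L=–, R=–
  27: L=–, R=–
  38: L=–, R=41
  3: L=–, R=7
  13: L=12, R=–
  46: L=–, R=–
  7: L=–, R=–
  41: L=–, R=–
  12: L=–, R=–
  53: L=–, R=–

The deepest node is 41 at depth 7.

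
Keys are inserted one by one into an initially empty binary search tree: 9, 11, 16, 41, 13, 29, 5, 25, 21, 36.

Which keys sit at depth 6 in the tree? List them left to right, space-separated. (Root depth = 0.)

Resulting structure (node: left, right):
  9: L=5, R=11
  11: L=–, R=16
  16: L=13, R=41
  41: L=29, R=–
  13: L=–, R=–
  29: L=25, R=36
  5: L=–, R=–
  25: L=21, R=–
  21: L=–, R=–
  36: L=–, R=–

21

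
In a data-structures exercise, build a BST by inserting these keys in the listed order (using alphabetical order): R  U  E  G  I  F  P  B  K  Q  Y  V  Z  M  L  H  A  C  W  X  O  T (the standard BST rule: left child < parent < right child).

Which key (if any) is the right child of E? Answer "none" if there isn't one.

G

Insert R: tree is empty, so R becomes the root.
Insert U: U > R → go right. Place as right child of R.
Insert E: E < R → go left. Place as left child of R.
Insert G: G < R → go left; G > E → go right. Place as right child of E.
Insert I: I < R → go left; I > E → go right; I > G → go right. Place as right child of G.
Insert F: F < R → go left; F > E → go right; F < G → go left. Place as left child of G.
Insert P: P < R → go left; P > E → go right; P > G → go right; P > I → go right. Place as right child of I.
Insert B: B < R → go left; B < E → go left. Place as left child of E.
Insert K: K < R → go left; K > E → go right; K > G → go right; K > I → go right; K < P → go left. Place as left child of P.
Insert Q: Q < R → go left; Q > E → go right; Q > G → go right; Q > I → go right; Q > P → go right. Place as right child of P.
Insert Y: Y > R → go right; Y > U → go right. Place as right child of U.
Insert V: V > R → go right; V > U → go right; V < Y → go left. Place as left child of Y.
Insert Z: Z > R → go right; Z > U → go right; Z > Y → go right. Place as right child of Y.
Insert M: M < R → go left; M > E → go right; M > G → go right; M > I → go right; M < P → go left; M > K → go right. Place as right child of K.
Insert L: L < R → go left; L > E → go right; L > G → go right; L > I → go right; L < P → go left; L > K → go right; L < M → go left. Place as left child of M.
Insert H: H < R → go left; H > E → go right; H > G → go right; H < I → go left. Place as left child of I.
Insert A: A < R → go left; A < E → go left; A < B → go left. Place as left child of B.
Insert C: C < R → go left; C < E → go left; C > B → go right. Place as right child of B.
Insert W: W > R → go right; W > U → go right; W < Y → go left; W > V → go right. Place as right child of V.
Insert X: X > R → go right; X > U → go right; X < Y → go left; X > V → go right; X > W → go right. Place as right child of W.
Insert O: O < R → go left; O > E → go right; O > G → go right; O > I → go right; O < P → go left; O > K → go right; O > M → go right. Place as right child of M.
Insert T: T > R → go right; T < U → go left. Place as left child of U.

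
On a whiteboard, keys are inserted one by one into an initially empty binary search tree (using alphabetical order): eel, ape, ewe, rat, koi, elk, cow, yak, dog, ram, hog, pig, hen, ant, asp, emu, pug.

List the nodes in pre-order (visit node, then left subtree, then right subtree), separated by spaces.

Resulting structure (node: left, right):
  eel: L=ape, R=ewe
  ape: L=ant, R=cow
  ewe: L=elk, R=rat
  rat: L=koi, R=yak
  koi: L=hog, R=ram
  elk: L=–, R=emu
  cow: L=asp, R=dog
  yak: L=–, R=–
  dog: L=–, R=–
  ram: L=pig, R=–
  hog: L=hen, R=–
  pig: L=–, R=pug
  hen: L=–, R=–
  ant: L=–, R=–
  asp: L=–, R=–
  emu: L=–, R=–
  pug: L=–, R=–

eel ape ant cow asp dog ewe elk emu rat koi hog hen ram pig pug yak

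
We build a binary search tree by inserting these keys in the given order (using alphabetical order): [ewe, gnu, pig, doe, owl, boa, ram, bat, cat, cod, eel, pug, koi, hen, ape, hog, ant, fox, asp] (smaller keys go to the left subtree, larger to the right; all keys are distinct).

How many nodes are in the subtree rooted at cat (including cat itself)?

Resulting structure (node: left, right):
  ewe: L=doe, R=gnu
  gnu: L=fox, R=pig
  pig: L=owl, R=ram
  doe: L=boa, R=eel
  owl: L=koi, R=–
  boa: L=bat, R=cat
  ram: L=pug, R=–
  bat: L=ape, R=–
  cat: L=–, R=cod
  cod: L=–, R=–
  eel: L=–, R=–
  pug: L=–, R=–
  koi: L=hen, R=–
  hen: L=–, R=hog
  ape: L=ant, R=asp
  hog: L=–, R=–
  ant: L=–, R=–
  fox: L=–, R=–
  asp: L=–, R=–

Subtree rooted at cat contains: cat, cod — 2 nodes.

2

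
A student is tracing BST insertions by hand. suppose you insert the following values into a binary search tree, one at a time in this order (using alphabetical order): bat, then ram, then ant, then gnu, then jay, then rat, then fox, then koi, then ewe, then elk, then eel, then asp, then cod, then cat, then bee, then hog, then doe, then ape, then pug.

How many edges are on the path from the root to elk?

Resulting structure (node: left, right):
  bat: L=ant, R=ram
  ram: L=gnu, R=rat
  ant: L=–, R=asp
  gnu: L=fox, R=jay
  jay: L=hog, R=koi
  rat: L=–, R=–
  fox: L=ewe, R=–
  koi: L=–, R=pug
  ewe: L=elk, R=–
  elk: L=eel, R=–
  eel: L=cod, R=–
  asp: L=ape, R=–
  cod: L=cat, R=doe
  cat: L=bee, R=–
  bee: L=–, R=–
  hog: L=–, R=–
  doe: L=–, R=–
  ape: L=–, R=–
  pug: L=–, R=–

Path to elk: bat → ram → gnu → fox → ewe → elk, which is 5 edges.

5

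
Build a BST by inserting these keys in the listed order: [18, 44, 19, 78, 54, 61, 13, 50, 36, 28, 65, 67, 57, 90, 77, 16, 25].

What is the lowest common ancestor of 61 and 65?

Resulting structure (node: left, right):
  18: L=13, R=44
  44: L=19, R=78
  19: L=–, R=36
  78: L=54, R=90
  54: L=50, R=61
  61: L=57, R=65
  13: L=–, R=16
  50: L=–, R=–
  36: L=28, R=–
  28: L=25, R=–
  65: L=–, R=67
  67: L=–, R=77
  57: L=–, R=–
  90: L=–, R=–
  77: L=–, R=–
  16: L=–, R=–
  25: L=–, R=–

Path to 61: 18 → 44 → 78 → 54 → 61
Path to 65: 18 → 44 → 78 → 54 → 61 → 65
61 lies on both paths and is an ancestor of the other node.

61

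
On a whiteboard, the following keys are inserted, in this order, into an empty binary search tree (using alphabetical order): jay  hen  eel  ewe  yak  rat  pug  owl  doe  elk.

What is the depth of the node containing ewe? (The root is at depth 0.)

3

Insert jay: tree is empty, so jay becomes the root.
Insert hen: hen < jay → go left. Place as left child of jay.
Insert eel: eel < jay → go left; eel < hen → go left. Place as left child of hen.
Insert ewe: ewe < jay → go left; ewe < hen → go left; ewe > eel → go right. Place as right child of eel.
Insert yak: yak > jay → go right. Place as right child of jay.
Insert rat: rat > jay → go right; rat < yak → go left. Place as left child of yak.
Insert pug: pug > jay → go right; pug < yak → go left; pug < rat → go left. Place as left child of rat.
Insert owl: owl > jay → go right; owl < yak → go left; owl < rat → go left; owl < pug → go left. Place as left child of pug.
Insert doe: doe < jay → go left; doe < hen → go left; doe < eel → go left. Place as left child of eel.
Insert elk: elk < jay → go left; elk < hen → go left; elk > eel → go right; elk < ewe → go left. Place as left child of ewe.

Path to ewe: jay → hen → eel → ewe, which is 3 edges.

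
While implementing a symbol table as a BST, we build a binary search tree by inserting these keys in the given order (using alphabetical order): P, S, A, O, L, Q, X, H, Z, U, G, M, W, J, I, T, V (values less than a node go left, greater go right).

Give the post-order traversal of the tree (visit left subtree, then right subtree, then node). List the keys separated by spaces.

G I J H M L O A Q T V W U Z X S P

P: root
S: right child of P (depth 1)
A: left child of P (depth 1)
O: right child of A (depth 2)
L: left child of O (depth 3)
Q: left child of S (depth 2)
X: right child of S (depth 2)
H: left child of L (depth 4)
Z: right child of X (depth 3)
U: left child of X (depth 3)
G: left child of H (depth 5)
M: right child of L (depth 4)
W: right child of U (depth 4)
J: right child of H (depth 5)
I: left child of J (depth 6)
T: left child of U (depth 4)
V: left child of W (depth 5)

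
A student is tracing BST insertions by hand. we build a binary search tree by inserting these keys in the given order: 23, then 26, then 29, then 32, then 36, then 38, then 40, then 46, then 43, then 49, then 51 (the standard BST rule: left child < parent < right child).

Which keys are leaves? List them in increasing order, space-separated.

43 51

23: root
26: right child of 23 (depth 1)
29: right child of 26 (depth 2)
32: right child of 29 (depth 3)
36: right child of 32 (depth 4)
38: right child of 36 (depth 5)
40: right child of 38 (depth 6)
46: right child of 40 (depth 7)
43: left child of 46 (depth 8)
49: right child of 46 (depth 8)
51: right child of 49 (depth 9)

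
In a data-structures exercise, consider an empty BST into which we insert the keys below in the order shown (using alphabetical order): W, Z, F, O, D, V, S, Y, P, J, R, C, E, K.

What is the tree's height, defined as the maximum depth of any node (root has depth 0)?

W: root
Z: right child of W (depth 1)
F: left child of W (depth 1)
O: right child of F (depth 2)
D: left child of F (depth 2)
V: right child of O (depth 3)
S: left child of V (depth 4)
Y: left child of Z (depth 2)
P: left child of S (depth 5)
J: left child of O (depth 3)
R: right child of P (depth 6)
C: left child of D (depth 3)
E: right child of D (depth 3)
K: right child of J (depth 4)

The deepest node is R at depth 6.

6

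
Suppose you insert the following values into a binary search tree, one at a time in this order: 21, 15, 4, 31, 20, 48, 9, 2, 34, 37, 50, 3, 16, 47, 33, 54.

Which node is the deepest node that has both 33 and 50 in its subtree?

48

Resulting structure (node: left, right):
  21: L=15, R=31
  15: L=4, R=20
  4: L=2, R=9
  31: L=–, R=48
  20: L=16, R=–
  48: L=34, R=50
  9: L=–, R=–
  2: L=–, R=3
  34: L=33, R=37
  37: L=–, R=47
  50: L=–, R=54
  3: L=–, R=–
  16: L=–, R=–
  47: L=–, R=–
  33: L=–, R=–
  54: L=–, R=–

Path to 33: 21 → 31 → 48 → 34 → 33
Path to 50: 21 → 31 → 48 → 50
The paths share a prefix ending at 48, then split left and right.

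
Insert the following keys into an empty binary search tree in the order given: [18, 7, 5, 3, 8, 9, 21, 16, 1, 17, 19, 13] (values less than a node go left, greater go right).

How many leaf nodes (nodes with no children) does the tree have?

4

Insert 18: tree is empty, so 18 becomes the root.
Insert 7: 7 < 18 → go left. Place as left child of 18.
Insert 5: 5 < 18 → go left; 5 < 7 → go left. Place as left child of 7.
Insert 3: 3 < 18 → go left; 3 < 7 → go left; 3 < 5 → go left. Place as left child of 5.
Insert 8: 8 < 18 → go left; 8 > 7 → go right. Place as right child of 7.
Insert 9: 9 < 18 → go left; 9 > 7 → go right; 9 > 8 → go right. Place as right child of 8.
Insert 21: 21 > 18 → go right. Place as right child of 18.
Insert 16: 16 < 18 → go left; 16 > 7 → go right; 16 > 8 → go right; 16 > 9 → go right. Place as right child of 9.
Insert 1: 1 < 18 → go left; 1 < 7 → go left; 1 < 5 → go left; 1 < 3 → go left. Place as left child of 3.
Insert 17: 17 < 18 → go left; 17 > 7 → go right; 17 > 8 → go right; 17 > 9 → go right; 17 > 16 → go right. Place as right child of 16.
Insert 19: 19 > 18 → go right; 19 < 21 → go left. Place as left child of 21.
Insert 13: 13 < 18 → go left; 13 > 7 → go right; 13 > 8 → go right; 13 > 9 → go right; 13 < 16 → go left. Place as left child of 16.

Leaves: 1, 13, 17, 19 — 4 in total.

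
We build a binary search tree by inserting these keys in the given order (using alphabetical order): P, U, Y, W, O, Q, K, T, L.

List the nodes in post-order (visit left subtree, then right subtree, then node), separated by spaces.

L K O T Q W Y U P

P: root
U: right child of P (depth 1)
Y: right child of U (depth 2)
W: left child of Y (depth 3)
O: left child of P (depth 1)
Q: left child of U (depth 2)
K: left child of O (depth 2)
T: right child of Q (depth 3)
L: right child of K (depth 3)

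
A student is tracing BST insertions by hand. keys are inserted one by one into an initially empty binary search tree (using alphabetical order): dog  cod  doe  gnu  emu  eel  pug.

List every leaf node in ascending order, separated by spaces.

dog: root
cod: left child of dog (depth 1)
doe: right child of cod (depth 2)
gnu: right child of dog (depth 1)
emu: left child of gnu (depth 2)
eel: left child of emu (depth 3)
pug: right child of gnu (depth 2)

doe eel pug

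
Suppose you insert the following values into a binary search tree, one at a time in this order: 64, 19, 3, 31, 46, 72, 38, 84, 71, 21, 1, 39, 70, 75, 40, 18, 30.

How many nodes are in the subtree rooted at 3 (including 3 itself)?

3

Insert 64: tree is empty, so 64 becomes the root.
Insert 19: 19 < 64 → go left. Place as left child of 64.
Insert 3: 3 < 64 → go left; 3 < 19 → go left. Place as left child of 19.
Insert 31: 31 < 64 → go left; 31 > 19 → go right. Place as right child of 19.
Insert 46: 46 < 64 → go left; 46 > 19 → go right; 46 > 31 → go right. Place as right child of 31.
Insert 72: 72 > 64 → go right. Place as right child of 64.
Insert 38: 38 < 64 → go left; 38 > 19 → go right; 38 > 31 → go right; 38 < 46 → go left. Place as left child of 46.
Insert 84: 84 > 64 → go right; 84 > 72 → go right. Place as right child of 72.
Insert 71: 71 > 64 → go right; 71 < 72 → go left. Place as left child of 72.
Insert 21: 21 < 64 → go left; 21 > 19 → go right; 21 < 31 → go left. Place as left child of 31.
Insert 1: 1 < 64 → go left; 1 < 19 → go left; 1 < 3 → go left. Place as left child of 3.
Insert 39: 39 < 64 → go left; 39 > 19 → go right; 39 > 31 → go right; 39 < 46 → go left; 39 > 38 → go right. Place as right child of 38.
Insert 70: 70 > 64 → go right; 70 < 72 → go left; 70 < 71 → go left. Place as left child of 71.
Insert 75: 75 > 64 → go right; 75 > 72 → go right; 75 < 84 → go left. Place as left child of 84.
Insert 40: 40 < 64 → go left; 40 > 19 → go right; 40 > 31 → go right; 40 < 46 → go left; 40 > 38 → go right; 40 > 39 → go right. Place as right child of 39.
Insert 18: 18 < 64 → go left; 18 < 19 → go left; 18 > 3 → go right. Place as right child of 3.
Insert 30: 30 < 64 → go left; 30 > 19 → go right; 30 < 31 → go left; 30 > 21 → go right. Place as right child of 21.

Subtree rooted at 3 contains: 3, 1, 18 — 3 nodes.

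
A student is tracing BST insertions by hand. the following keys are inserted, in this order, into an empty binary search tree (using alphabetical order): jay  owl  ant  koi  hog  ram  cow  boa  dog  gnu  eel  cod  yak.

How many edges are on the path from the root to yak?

Insert jay: tree is empty, so jay becomes the root.
Insert owl: owl > jay → go right. Place as right child of jay.
Insert ant: ant < jay → go left. Place as left child of jay.
Insert koi: koi > jay → go right; koi < owl → go left. Place as left child of owl.
Insert hog: hog < jay → go left; hog > ant → go right. Place as right child of ant.
Insert ram: ram > jay → go right; ram > owl → go right. Place as right child of owl.
Insert cow: cow < jay → go left; cow > ant → go right; cow < hog → go left. Place as left child of hog.
Insert boa: boa < jay → go left; boa > ant → go right; boa < hog → go left; boa < cow → go left. Place as left child of cow.
Insert dog: dog < jay → go left; dog > ant → go right; dog < hog → go left; dog > cow → go right. Place as right child of cow.
Insert gnu: gnu < jay → go left; gnu > ant → go right; gnu < hog → go left; gnu > cow → go right; gnu > dog → go right. Place as right child of dog.
Insert eel: eel < jay → go left; eel > ant → go right; eel < hog → go left; eel > cow → go right; eel > dog → go right; eel < gnu → go left. Place as left child of gnu.
Insert cod: cod < jay → go left; cod > ant → go right; cod < hog → go left; cod < cow → go left; cod > boa → go right. Place as right child of boa.
Insert yak: yak > jay → go right; yak > owl → go right; yak > ram → go right. Place as right child of ram.

Path to yak: jay → owl → ram → yak, which is 3 edges.

3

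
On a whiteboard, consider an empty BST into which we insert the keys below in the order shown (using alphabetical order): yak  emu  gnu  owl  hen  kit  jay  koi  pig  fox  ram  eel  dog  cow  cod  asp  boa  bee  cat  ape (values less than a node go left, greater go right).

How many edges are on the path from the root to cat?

8

Insert yak: tree is empty, so yak becomes the root.
Insert emu: emu < yak → go left. Place as left child of yak.
Insert gnu: gnu < yak → go left; gnu > emu → go right. Place as right child of emu.
Insert owl: owl < yak → go left; owl > emu → go right; owl > gnu → go right. Place as right child of gnu.
Insert hen: hen < yak → go left; hen > emu → go right; hen > gnu → go right; hen < owl → go left. Place as left child of owl.
Insert kit: kit < yak → go left; kit > emu → go right; kit > gnu → go right; kit < owl → go left; kit > hen → go right. Place as right child of hen.
Insert jay: jay < yak → go left; jay > emu → go right; jay > gnu → go right; jay < owl → go left; jay > hen → go right; jay < kit → go left. Place as left child of kit.
Insert koi: koi < yak → go left; koi > emu → go right; koi > gnu → go right; koi < owl → go left; koi > hen → go right; koi > kit → go right. Place as right child of kit.
Insert pig: pig < yak → go left; pig > emu → go right; pig > gnu → go right; pig > owl → go right. Place as right child of owl.
Insert fox: fox < yak → go left; fox > emu → go right; fox < gnu → go left. Place as left child of gnu.
Insert ram: ram < yak → go left; ram > emu → go right; ram > gnu → go right; ram > owl → go right; ram > pig → go right. Place as right child of pig.
Insert eel: eel < yak → go left; eel < emu → go left. Place as left child of emu.
Insert dog: dog < yak → go left; dog < emu → go left; dog < eel → go left. Place as left child of eel.
Insert cow: cow < yak → go left; cow < emu → go left; cow < eel → go left; cow < dog → go left. Place as left child of dog.
Insert cod: cod < yak → go left; cod < emu → go left; cod < eel → go left; cod < dog → go left; cod < cow → go left. Place as left child of cow.
Insert asp: asp < yak → go left; asp < emu → go left; asp < eel → go left; asp < dog → go left; asp < cow → go left; asp < cod → go left. Place as left child of cod.
Insert boa: boa < yak → go left; boa < emu → go left; boa < eel → go left; boa < dog → go left; boa < cow → go left; boa < cod → go left; boa > asp → go right. Place as right child of asp.
Insert bee: bee < yak → go left; bee < emu → go left; bee < eel → go left; bee < dog → go left; bee < cow → go left; bee < cod → go left; bee > asp → go right; bee < boa → go left. Place as left child of boa.
Insert cat: cat < yak → go left; cat < emu → go left; cat < eel → go left; cat < dog → go left; cat < cow → go left; cat < cod → go left; cat > asp → go right; cat > boa → go right. Place as right child of boa.
Insert ape: ape < yak → go left; ape < emu → go left; ape < eel → go left; ape < dog → go left; ape < cow → go left; ape < cod → go left; ape < asp → go left. Place as left child of asp.

Path to cat: yak → emu → eel → dog → cow → cod → asp → boa → cat, which is 8 edges.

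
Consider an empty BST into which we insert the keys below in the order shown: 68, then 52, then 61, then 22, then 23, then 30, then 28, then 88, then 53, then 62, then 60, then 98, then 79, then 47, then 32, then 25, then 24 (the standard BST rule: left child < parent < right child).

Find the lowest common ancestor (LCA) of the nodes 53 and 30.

52

Insert 68: tree is empty, so 68 becomes the root.
Insert 52: 52 < 68 → go left. Place as left child of 68.
Insert 61: 61 < 68 → go left; 61 > 52 → go right. Place as right child of 52.
Insert 22: 22 < 68 → go left; 22 < 52 → go left. Place as left child of 52.
Insert 23: 23 < 68 → go left; 23 < 52 → go left; 23 > 22 → go right. Place as right child of 22.
Insert 30: 30 < 68 → go left; 30 < 52 → go left; 30 > 22 → go right; 30 > 23 → go right. Place as right child of 23.
Insert 28: 28 < 68 → go left; 28 < 52 → go left; 28 > 22 → go right; 28 > 23 → go right; 28 < 30 → go left. Place as left child of 30.
Insert 88: 88 > 68 → go right. Place as right child of 68.
Insert 53: 53 < 68 → go left; 53 > 52 → go right; 53 < 61 → go left. Place as left child of 61.
Insert 62: 62 < 68 → go left; 62 > 52 → go right; 62 > 61 → go right. Place as right child of 61.
Insert 60: 60 < 68 → go left; 60 > 52 → go right; 60 < 61 → go left; 60 > 53 → go right. Place as right child of 53.
Insert 98: 98 > 68 → go right; 98 > 88 → go right. Place as right child of 88.
Insert 79: 79 > 68 → go right; 79 < 88 → go left. Place as left child of 88.
Insert 47: 47 < 68 → go left; 47 < 52 → go left; 47 > 22 → go right; 47 > 23 → go right; 47 > 30 → go right. Place as right child of 30.
Insert 32: 32 < 68 → go left; 32 < 52 → go left; 32 > 22 → go right; 32 > 23 → go right; 32 > 30 → go right; 32 < 47 → go left. Place as left child of 47.
Insert 25: 25 < 68 → go left; 25 < 52 → go left; 25 > 22 → go right; 25 > 23 → go right; 25 < 30 → go left; 25 < 28 → go left. Place as left child of 28.
Insert 24: 24 < 68 → go left; 24 < 52 → go left; 24 > 22 → go right; 24 > 23 → go right; 24 < 30 → go left; 24 < 28 → go left; 24 < 25 → go left. Place as left child of 25.

Path to 53: 68 → 52 → 61 → 53
Path to 30: 68 → 52 → 22 → 23 → 30
The paths share a prefix ending at 52, then split left and right.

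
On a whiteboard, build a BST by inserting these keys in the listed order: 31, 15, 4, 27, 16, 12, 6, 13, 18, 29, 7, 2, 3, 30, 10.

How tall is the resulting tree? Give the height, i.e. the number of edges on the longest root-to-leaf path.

31: root
15: left child of 31 (depth 1)
4: left child of 15 (depth 2)
27: right child of 15 (depth 2)
16: left child of 27 (depth 3)
12: right child of 4 (depth 3)
6: left child of 12 (depth 4)
13: right child of 12 (depth 4)
18: right child of 16 (depth 4)
29: right child of 27 (depth 3)
7: right child of 6 (depth 5)
2: left child of 4 (depth 3)
3: right child of 2 (depth 4)
30: right child of 29 (depth 4)
10: right child of 7 (depth 6)

The deepest node is 10 at depth 6.

6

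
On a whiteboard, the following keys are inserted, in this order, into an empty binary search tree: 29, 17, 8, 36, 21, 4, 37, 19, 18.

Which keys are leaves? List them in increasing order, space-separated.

4 18 37

Resulting structure (node: left, right):
  29: L=17, R=36
  17: L=8, R=21
  8: L=4, R=–
  36: L=–, R=37
  21: L=19, R=–
  4: L=–, R=–
  37: L=–, R=–
  19: L=18, R=–
  18: L=–, R=–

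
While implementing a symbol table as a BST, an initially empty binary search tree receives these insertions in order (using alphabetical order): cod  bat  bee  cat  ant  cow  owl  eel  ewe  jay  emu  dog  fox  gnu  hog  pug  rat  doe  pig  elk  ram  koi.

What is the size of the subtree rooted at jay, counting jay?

Insert cod: tree is empty, so cod becomes the root.
Insert bat: bat < cod → go left. Place as left child of cod.
Insert bee: bee < cod → go left; bee > bat → go right. Place as right child of bat.
Insert cat: cat < cod → go left; cat > bat → go right; cat > bee → go right. Place as right child of bee.
Insert ant: ant < cod → go left; ant < bat → go left. Place as left child of bat.
Insert cow: cow > cod → go right. Place as right child of cod.
Insert owl: owl > cod → go right; owl > cow → go right. Place as right child of cow.
Insert eel: eel > cod → go right; eel > cow → go right; eel < owl → go left. Place as left child of owl.
Insert ewe: ewe > cod → go right; ewe > cow → go right; ewe < owl → go left; ewe > eel → go right. Place as right child of eel.
Insert jay: jay > cod → go right; jay > cow → go right; jay < owl → go left; jay > eel → go right; jay > ewe → go right. Place as right child of ewe.
Insert emu: emu > cod → go right; emu > cow → go right; emu < owl → go left; emu > eel → go right; emu < ewe → go left. Place as left child of ewe.
Insert dog: dog > cod → go right; dog > cow → go right; dog < owl → go left; dog < eel → go left. Place as left child of eel.
Insert fox: fox > cod → go right; fox > cow → go right; fox < owl → go left; fox > eel → go right; fox > ewe → go right; fox < jay → go left. Place as left child of jay.
Insert gnu: gnu > cod → go right; gnu > cow → go right; gnu < owl → go left; gnu > eel → go right; gnu > ewe → go right; gnu < jay → go left; gnu > fox → go right. Place as right child of fox.
Insert hog: hog > cod → go right; hog > cow → go right; hog < owl → go left; hog > eel → go right; hog > ewe → go right; hog < jay → go left; hog > fox → go right; hog > gnu → go right. Place as right child of gnu.
Insert pug: pug > cod → go right; pug > cow → go right; pug > owl → go right. Place as right child of owl.
Insert rat: rat > cod → go right; rat > cow → go right; rat > owl → go right; rat > pug → go right. Place as right child of pug.
Insert doe: doe > cod → go right; doe > cow → go right; doe < owl → go left; doe < eel → go left; doe < dog → go left. Place as left child of dog.
Insert pig: pig > cod → go right; pig > cow → go right; pig > owl → go right; pig < pug → go left. Place as left child of pug.
Insert elk: elk > cod → go right; elk > cow → go right; elk < owl → go left; elk > eel → go right; elk < ewe → go left; elk < emu → go left. Place as left child of emu.
Insert ram: ram > cod → go right; ram > cow → go right; ram > owl → go right; ram > pug → go right; ram < rat → go left. Place as left child of rat.
Insert koi: koi > cod → go right; koi > cow → go right; koi < owl → go left; koi > eel → go right; koi > ewe → go right; koi > jay → go right. Place as right child of jay.

Subtree rooted at jay contains: jay, fox, gnu, hog, koi — 5 nodes.

5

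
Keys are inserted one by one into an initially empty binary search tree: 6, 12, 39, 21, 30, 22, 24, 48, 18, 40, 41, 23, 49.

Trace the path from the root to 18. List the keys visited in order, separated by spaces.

6 12 39 21 18

6: root
12: right child of 6 (depth 1)
39: right child of 12 (depth 2)
21: left child of 39 (depth 3)
30: right child of 21 (depth 4)
22: left child of 30 (depth 5)
24: right child of 22 (depth 6)
48: right child of 39 (depth 3)
18: left child of 21 (depth 4)
40: left child of 48 (depth 4)
41: right child of 40 (depth 5)
23: left child of 24 (depth 7)
49: right child of 48 (depth 4)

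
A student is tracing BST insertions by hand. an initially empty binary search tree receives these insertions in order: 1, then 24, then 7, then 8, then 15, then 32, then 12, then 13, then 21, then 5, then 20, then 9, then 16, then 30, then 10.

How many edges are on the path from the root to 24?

1: root
24: right child of 1 (depth 1)
7: left child of 24 (depth 2)
8: right child of 7 (depth 3)
15: right child of 8 (depth 4)
32: right child of 24 (depth 2)
12: left child of 15 (depth 5)
13: right child of 12 (depth 6)
21: right child of 15 (depth 5)
5: left child of 7 (depth 3)
20: left child of 21 (depth 6)
9: left child of 12 (depth 6)
16: left child of 20 (depth 7)
30: left child of 32 (depth 3)
10: right child of 9 (depth 7)

Path to 24: 1 → 24, which is 1 edge.

1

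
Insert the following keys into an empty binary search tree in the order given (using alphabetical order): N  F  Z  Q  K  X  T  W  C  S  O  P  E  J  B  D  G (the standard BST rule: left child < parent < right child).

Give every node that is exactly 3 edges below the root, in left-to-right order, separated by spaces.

Insert N: tree is empty, so N becomes the root.
Insert F: F < N → go left. Place as left child of N.
Insert Z: Z > N → go right. Place as right child of N.
Insert Q: Q > N → go right; Q < Z → go left. Place as left child of Z.
Insert K: K < N → go left; K > F → go right. Place as right child of F.
Insert X: X > N → go right; X < Z → go left; X > Q → go right. Place as right child of Q.
Insert T: T > N → go right; T < Z → go left; T > Q → go right; T < X → go left. Place as left child of X.
Insert W: W > N → go right; W < Z → go left; W > Q → go right; W < X → go left; W > T → go right. Place as right child of T.
Insert C: C < N → go left; C < F → go left. Place as left child of F.
Insert S: S > N → go right; S < Z → go left; S > Q → go right; S < X → go left; S < T → go left. Place as left child of T.
Insert O: O > N → go right; O < Z → go left; O < Q → go left. Place as left child of Q.
Insert P: P > N → go right; P < Z → go left; P < Q → go left; P > O → go right. Place as right child of O.
Insert E: E < N → go left; E < F → go left; E > C → go right. Place as right child of C.
Insert J: J < N → go left; J > F → go right; J < K → go left. Place as left child of K.
Insert B: B < N → go left; B < F → go left; B < C → go left. Place as left child of C.
Insert D: D < N → go left; D < F → go left; D > C → go right; D < E → go left. Place as left child of E.
Insert G: G < N → go left; G > F → go right; G < K → go left; G < J → go left. Place as left child of J.

B E J O X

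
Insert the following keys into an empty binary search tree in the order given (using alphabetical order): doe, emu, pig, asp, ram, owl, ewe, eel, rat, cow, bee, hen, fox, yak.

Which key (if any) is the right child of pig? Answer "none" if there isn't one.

Resulting structure (node: left, right):
  doe: L=asp, R=emu
  emu: L=eel, R=pig
  pig: L=owl, R=ram
  asp: L=–, R=cow
  ram: L=–, R=rat
  owl: L=ewe, R=–
  ewe: L=–, R=hen
  eel: L=–, R=–
  rat: L=–, R=yak
  cow: L=bee, R=–
  bee: L=–, R=–
  hen: L=fox, R=–
  fox: L=–, R=–
  yak: L=–, R=–

ram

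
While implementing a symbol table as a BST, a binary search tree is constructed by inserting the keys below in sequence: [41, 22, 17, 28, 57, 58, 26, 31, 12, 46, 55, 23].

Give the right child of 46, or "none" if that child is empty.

55

41: root
22: left child of 41 (depth 1)
17: left child of 22 (depth 2)
28: right child of 22 (depth 2)
57: right child of 41 (depth 1)
58: right child of 57 (depth 2)
26: left child of 28 (depth 3)
31: right child of 28 (depth 3)
12: left child of 17 (depth 3)
46: left child of 57 (depth 2)
55: right child of 46 (depth 3)
23: left child of 26 (depth 4)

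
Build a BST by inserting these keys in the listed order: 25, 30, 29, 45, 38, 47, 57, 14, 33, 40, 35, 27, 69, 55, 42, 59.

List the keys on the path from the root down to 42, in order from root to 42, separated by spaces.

25 30 45 38 40 42

25: root
30: right child of 25 (depth 1)
29: left child of 30 (depth 2)
45: right child of 30 (depth 2)
38: left child of 45 (depth 3)
47: right child of 45 (depth 3)
57: right child of 47 (depth 4)
14: left child of 25 (depth 1)
33: left child of 38 (depth 4)
40: right child of 38 (depth 4)
35: right child of 33 (depth 5)
27: left child of 29 (depth 3)
69: right child of 57 (depth 5)
55: left child of 57 (depth 5)
42: right child of 40 (depth 5)
59: left child of 69 (depth 6)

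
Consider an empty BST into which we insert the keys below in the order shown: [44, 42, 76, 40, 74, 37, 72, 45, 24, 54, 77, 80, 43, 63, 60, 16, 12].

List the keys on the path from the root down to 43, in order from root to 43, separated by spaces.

44 42 43

44: root
42: left child of 44 (depth 1)
76: right child of 44 (depth 1)
40: left child of 42 (depth 2)
74: left child of 76 (depth 2)
37: left child of 40 (depth 3)
72: left child of 74 (depth 3)
45: left child of 72 (depth 4)
24: left child of 37 (depth 4)
54: right child of 45 (depth 5)
77: right child of 76 (depth 2)
80: right child of 77 (depth 3)
43: right child of 42 (depth 2)
63: right child of 54 (depth 6)
60: left child of 63 (depth 7)
16: left child of 24 (depth 5)
12: left child of 16 (depth 6)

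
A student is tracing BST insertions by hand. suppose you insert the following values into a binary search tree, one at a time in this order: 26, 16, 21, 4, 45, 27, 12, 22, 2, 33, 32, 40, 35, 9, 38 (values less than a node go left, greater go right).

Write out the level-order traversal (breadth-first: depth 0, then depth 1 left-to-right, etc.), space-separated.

26 16 45 4 21 27 2 12 22 33 9 32 40 35 38

Resulting structure (node: left, right):
  26: L=16, R=45
  16: L=4, R=21
  21: L=–, R=22
  4: L=2, R=12
  45: L=27, R=–
  27: L=–, R=33
  12: L=9, R=–
  22: L=–, R=–
  2: L=–, R=–
  33: L=32, R=40
  32: L=–, R=–
  40: L=35, R=–
  35: L=–, R=38
  9: L=–, R=–
  38: L=–, R=–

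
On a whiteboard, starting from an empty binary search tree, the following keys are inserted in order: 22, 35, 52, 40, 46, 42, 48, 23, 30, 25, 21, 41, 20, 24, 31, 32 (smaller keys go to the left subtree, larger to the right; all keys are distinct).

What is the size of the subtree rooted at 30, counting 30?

Insert 22: tree is empty, so 22 becomes the root.
Insert 35: 35 > 22 → go right. Place as right child of 22.
Insert 52: 52 > 22 → go right; 52 > 35 → go right. Place as right child of 35.
Insert 40: 40 > 22 → go right; 40 > 35 → go right; 40 < 52 → go left. Place as left child of 52.
Insert 46: 46 > 22 → go right; 46 > 35 → go right; 46 < 52 → go left; 46 > 40 → go right. Place as right child of 40.
Insert 42: 42 > 22 → go right; 42 > 35 → go right; 42 < 52 → go left; 42 > 40 → go right; 42 < 46 → go left. Place as left child of 46.
Insert 48: 48 > 22 → go right; 48 > 35 → go right; 48 < 52 → go left; 48 > 40 → go right; 48 > 46 → go right. Place as right child of 46.
Insert 23: 23 > 22 → go right; 23 < 35 → go left. Place as left child of 35.
Insert 30: 30 > 22 → go right; 30 < 35 → go left; 30 > 23 → go right. Place as right child of 23.
Insert 25: 25 > 22 → go right; 25 < 35 → go left; 25 > 23 → go right; 25 < 30 → go left. Place as left child of 30.
Insert 21: 21 < 22 → go left. Place as left child of 22.
Insert 41: 41 > 22 → go right; 41 > 35 → go right; 41 < 52 → go left; 41 > 40 → go right; 41 < 46 → go left; 41 < 42 → go left. Place as left child of 42.
Insert 20: 20 < 22 → go left; 20 < 21 → go left. Place as left child of 21.
Insert 24: 24 > 22 → go right; 24 < 35 → go left; 24 > 23 → go right; 24 < 30 → go left; 24 < 25 → go left. Place as left child of 25.
Insert 31: 31 > 22 → go right; 31 < 35 → go left; 31 > 23 → go right; 31 > 30 → go right. Place as right child of 30.
Insert 32: 32 > 22 → go right; 32 < 35 → go left; 32 > 23 → go right; 32 > 30 → go right; 32 > 31 → go right. Place as right child of 31.

Subtree rooted at 30 contains: 30, 25, 24, 31, 32 — 5 nodes.

5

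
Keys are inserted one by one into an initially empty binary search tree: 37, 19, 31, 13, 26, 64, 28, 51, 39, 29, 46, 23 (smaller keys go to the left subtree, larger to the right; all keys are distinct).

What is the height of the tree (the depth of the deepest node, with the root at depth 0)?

5

37: root
19: left child of 37 (depth 1)
31: right child of 19 (depth 2)
13: left child of 19 (depth 2)
26: left child of 31 (depth 3)
64: right child of 37 (depth 1)
28: right child of 26 (depth 4)
51: left child of 64 (depth 2)
39: left child of 51 (depth 3)
29: right child of 28 (depth 5)
46: right child of 39 (depth 4)
23: left child of 26 (depth 4)

The deepest node is 29 at depth 5.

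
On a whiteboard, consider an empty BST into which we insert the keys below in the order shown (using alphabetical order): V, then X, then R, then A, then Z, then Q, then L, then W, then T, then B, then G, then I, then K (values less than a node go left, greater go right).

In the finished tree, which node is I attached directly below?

G

Insert V: tree is empty, so V becomes the root.
Insert X: X > V → go right. Place as right child of V.
Insert R: R < V → go left. Place as left child of V.
Insert A: A < V → go left; A < R → go left. Place as left child of R.
Insert Z: Z > V → go right; Z > X → go right. Place as right child of X.
Insert Q: Q < V → go left; Q < R → go left; Q > A → go right. Place as right child of A.
Insert L: L < V → go left; L < R → go left; L > A → go right; L < Q → go left. Place as left child of Q.
Insert W: W > V → go right; W < X → go left. Place as left child of X.
Insert T: T < V → go left; T > R → go right. Place as right child of R.
Insert B: B < V → go left; B < R → go left; B > A → go right; B < Q → go left; B < L → go left. Place as left child of L.
Insert G: G < V → go left; G < R → go left; G > A → go right; G < Q → go left; G < L → go left; G > B → go right. Place as right child of B.
Insert I: I < V → go left; I < R → go left; I > A → go right; I < Q → go left; I < L → go left; I > B → go right; I > G → go right. Place as right child of G.
Insert K: K < V → go left; K < R → go left; K > A → go right; K < Q → go left; K < L → go left; K > B → go right; K > G → go right; K > I → go right. Place as right child of I.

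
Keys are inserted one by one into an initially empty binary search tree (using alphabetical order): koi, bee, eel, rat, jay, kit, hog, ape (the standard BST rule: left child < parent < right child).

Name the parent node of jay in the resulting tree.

koi: root
bee: left child of koi (depth 1)
eel: right child of bee (depth 2)
rat: right child of koi (depth 1)
jay: right child of eel (depth 3)
kit: right child of jay (depth 4)
hog: left child of jay (depth 4)
ape: left child of bee (depth 2)

eel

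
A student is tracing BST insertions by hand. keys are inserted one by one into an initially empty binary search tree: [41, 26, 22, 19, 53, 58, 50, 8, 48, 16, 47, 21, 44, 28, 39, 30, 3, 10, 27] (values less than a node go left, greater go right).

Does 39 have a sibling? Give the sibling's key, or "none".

27

41: root
26: left child of 41 (depth 1)
22: left child of 26 (depth 2)
19: left child of 22 (depth 3)
53: right child of 41 (depth 1)
58: right child of 53 (depth 2)
50: left child of 53 (depth 2)
8: left child of 19 (depth 4)
48: left child of 50 (depth 3)
16: right child of 8 (depth 5)
47: left child of 48 (depth 4)
21: right child of 19 (depth 4)
44: left child of 47 (depth 5)
28: right child of 26 (depth 2)
39: right child of 28 (depth 3)
30: left child of 39 (depth 4)
3: left child of 8 (depth 5)
10: left child of 16 (depth 6)
27: left child of 28 (depth 3)

39's parent is 28; the other child of 28 is 27.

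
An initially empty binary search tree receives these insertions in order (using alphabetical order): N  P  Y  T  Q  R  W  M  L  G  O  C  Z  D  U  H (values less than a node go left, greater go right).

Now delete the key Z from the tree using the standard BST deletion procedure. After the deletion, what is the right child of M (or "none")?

none

N: root
P: right child of N (depth 1)
Y: right child of P (depth 2)
T: left child of Y (depth 3)
Q: left child of T (depth 4)
R: right child of Q (depth 5)
W: right child of T (depth 4)
M: left child of N (depth 1)
L: left child of M (depth 2)
G: left child of L (depth 3)
O: left child of P (depth 2)
C: left child of G (depth 4)
Z: right child of Y (depth 3)
D: right child of C (depth 5)
U: left child of W (depth 5)
H: right child of G (depth 4)

Delete Z (at most one child — splice it out).
After deletion, M's right child: none.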